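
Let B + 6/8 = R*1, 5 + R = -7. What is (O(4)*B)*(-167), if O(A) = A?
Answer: 8517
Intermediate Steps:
R = -12 (R = -5 - 7 = -12)
B = -51/4 (B = -¾ - 12*1 = -¾ - 12 = -51/4 ≈ -12.750)
(O(4)*B)*(-167) = (4*(-51/4))*(-167) = -51*(-167) = 8517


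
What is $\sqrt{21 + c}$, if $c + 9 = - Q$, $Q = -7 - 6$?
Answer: $5$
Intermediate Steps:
$Q = -13$ ($Q = -7 - 6 = -13$)
$c = 4$ ($c = -9 - -13 = -9 + 13 = 4$)
$\sqrt{21 + c} = \sqrt{21 + 4} = \sqrt{25} = 5$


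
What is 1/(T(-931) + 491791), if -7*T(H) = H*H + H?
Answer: 1/368101 ≈ 2.7166e-6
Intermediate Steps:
T(H) = -H/7 - H²/7 (T(H) = -(H*H + H)/7 = -(H² + H)/7 = -(H + H²)/7 = -H/7 - H²/7)
1/(T(-931) + 491791) = 1/(-⅐*(-931)*(1 - 931) + 491791) = 1/(-⅐*(-931)*(-930) + 491791) = 1/(-123690 + 491791) = 1/368101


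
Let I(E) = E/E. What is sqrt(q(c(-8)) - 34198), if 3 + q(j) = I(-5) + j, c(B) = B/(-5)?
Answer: 4*I*sqrt(53435)/5 ≈ 184.93*I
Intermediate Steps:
I(E) = 1
c(B) = -B/5 (c(B) = B*(-1/5) = -B/5)
q(j) = -2 + j (q(j) = -3 + (1 + j) = -2 + j)
sqrt(q(c(-8)) - 34198) = sqrt((-2 - 1/5*(-8)) - 34198) = sqrt((-2 + 8/5) - 34198) = sqrt(-2/5 - 34198) = sqrt(-170992/5) = 4*I*sqrt(53435)/5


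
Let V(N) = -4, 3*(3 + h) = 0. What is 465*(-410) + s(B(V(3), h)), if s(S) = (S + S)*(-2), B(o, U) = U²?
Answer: -190686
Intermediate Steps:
h = -3 (h = -3 + (⅓)*0 = -3 + 0 = -3)
s(S) = -4*S (s(S) = (2*S)*(-2) = -4*S)
465*(-410) + s(B(V(3), h)) = 465*(-410) - 4*(-3)² = -190650 - 4*9 = -190650 - 36 = -190686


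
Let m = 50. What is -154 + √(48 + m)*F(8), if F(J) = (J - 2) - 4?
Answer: -154 + 14*√2 ≈ -134.20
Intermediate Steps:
F(J) = -6 + J (F(J) = (-2 + J) - 4 = -6 + J)
-154 + √(48 + m)*F(8) = -154 + √(48 + 50)*(-6 + 8) = -154 + √98*2 = -154 + (7*√2)*2 = -154 + 14*√2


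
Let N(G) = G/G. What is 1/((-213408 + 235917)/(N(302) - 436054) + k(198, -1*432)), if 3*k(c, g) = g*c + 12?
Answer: -145351/4143673811 ≈ -3.5078e-5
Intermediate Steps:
N(G) = 1
k(c, g) = 4 + c*g/3 (k(c, g) = (g*c + 12)/3 = (c*g + 12)/3 = (12 + c*g)/3 = 4 + c*g/3)
1/((-213408 + 235917)/(N(302) - 436054) + k(198, -1*432)) = 1/((-213408 + 235917)/(1 - 436054) + (4 + (⅓)*198*(-1*432))) = 1/(22509/(-436053) + (4 + (⅓)*198*(-432))) = 1/(22509*(-1/436053) + (4 - 28512)) = 1/(-7503/145351 - 28508) = 1/(-4143673811/145351) = -145351/4143673811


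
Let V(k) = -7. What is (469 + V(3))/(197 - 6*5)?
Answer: 462/167 ≈ 2.7665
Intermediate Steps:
(469 + V(3))/(197 - 6*5) = (469 - 7)/(197 - 6*5) = 462/(197 - 30) = 462/167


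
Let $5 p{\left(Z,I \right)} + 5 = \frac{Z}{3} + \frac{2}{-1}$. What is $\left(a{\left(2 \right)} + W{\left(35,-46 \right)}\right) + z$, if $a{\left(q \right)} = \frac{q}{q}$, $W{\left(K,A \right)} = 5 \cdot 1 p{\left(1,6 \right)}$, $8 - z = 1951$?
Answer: $- \frac{5846}{3} \approx -1948.7$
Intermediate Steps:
$z = -1943$ ($z = 8 - 1951 = -1943$)
$p{\left(Z,I \right)} = - \frac{7}{5} + \frac{Z}{15}$ ($p{\left(Z,I \right)} = -1 + \frac{\frac{Z}{3} + \frac{2}{-1}}{5} = -1 + \frac{Z \frac{1}{3} + 2 \left(-1\right)}{5} = -1 + \frac{\frac{Z}{3} - 2}{5} = -1 + \frac{-2 + \frac{Z}{3}}{5} = -1 + \left(- \frac{2}{5} + \frac{Z}{15}\right) = - \frac{7}{5} + \frac{Z}{15}$)
$W{\left(K,A \right)} = - \frac{20}{3}$ ($W{\left(K,A \right)} = 5 \cdot 1 \left(- \frac{7}{5} + \frac{1}{15} \cdot 1\right) = 5 \left(- \frac{7}{5} + \frac{1}{15}\right) = 5 \left(- \frac{4}{3}\right) = - \frac{20}{3}$)
$a{\left(q \right)} = 1$
$\left(a{\left(2 \right)} + W{\left(35,-46 \right)}\right) + z = \left(1 - \frac{20}{3}\right) - 1943 = - \frac{17}{3} - 1943 = - \frac{5846}{3}$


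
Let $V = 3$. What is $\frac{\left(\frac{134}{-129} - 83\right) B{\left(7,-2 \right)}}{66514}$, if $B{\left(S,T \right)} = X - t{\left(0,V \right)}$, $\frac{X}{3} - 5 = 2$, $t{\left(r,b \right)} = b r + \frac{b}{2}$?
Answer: $- \frac{140933}{5720204} \approx -0.024638$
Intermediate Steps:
$t{\left(r,b \right)} = \frac{b}{2} + b r$ ($t{\left(r,b \right)} = b r + \frac{b}{2} = \frac{b}{2} + b r$)
$X = 21$ ($X = 15 + 3 \cdot 2 = 15 + 6 = 21$)
$B{\left(S,T \right)} = \frac{39}{2}$ ($B{\left(S,T \right)} = 21 - 3 \left(\frac{1}{2} + 0\right) = 21 - 3 \cdot \frac{1}{2} = 21 - \frac{3}{2} = \frac{39}{2}$)
$\frac{\left(\frac{134}{-129} - 83\right) B{\left(7,-2 \right)}}{66514} = \frac{\left(\frac{134}{-129} - 83\right) \frac{39}{2}}{66514} = \left(134 \left(- \frac{1}{129}\right) - 83\right) \frac{39}{2} \cdot \frac{1}{66514} = \left(- \frac{134}{129} - 83\right) \frac{39}{2} \cdot \frac{1}{66514} = \left(- \frac{10841}{129}\right) \frac{39}{2} \cdot \frac{1}{66514} = \left(- \frac{140933}{86}\right) \frac{1}{66514} = - \frac{140933}{5720204}$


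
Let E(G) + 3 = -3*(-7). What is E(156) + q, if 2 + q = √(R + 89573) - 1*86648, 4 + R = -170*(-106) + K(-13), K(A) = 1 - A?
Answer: -86632 + √107603 ≈ -86304.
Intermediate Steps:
E(G) = 18 (E(G) = -3 - 3*(-7) = -3 + 21 = 18)
R = 18030 (R = -4 + (-170*(-106) + (1 - 1*(-13))) = -4 + (18020 + (1 + 13)) = -4 + (18020 + 14) = -4 + 18034 = 18030)
q = -86650 + √107603 (q = -2 + (√(18030 + 89573) - 1*86648) = -2 + (√107603 - 86648) = -2 + (-86648 + √107603) = -86650 + √107603 ≈ -86322.)
E(156) + q = 18 + (-86650 + √107603) = -86632 + √107603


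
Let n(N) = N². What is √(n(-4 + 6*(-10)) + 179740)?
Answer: 2*√45959 ≈ 428.76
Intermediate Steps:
√(n(-4 + 6*(-10)) + 179740) = √((-4 + 6*(-10))² + 179740) = √((-4 - 60)² + 179740) = √((-64)² + 179740) = √(4096 + 179740) = √183836 = 2*√45959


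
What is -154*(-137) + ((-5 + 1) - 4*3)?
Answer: 21082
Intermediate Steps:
-154*(-137) + ((-5 + 1) - 4*3) = 21098 + (-4 - 12) = 21098 - 16 = 21082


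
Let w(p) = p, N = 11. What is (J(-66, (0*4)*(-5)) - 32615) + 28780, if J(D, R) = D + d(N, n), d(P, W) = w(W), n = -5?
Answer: -3906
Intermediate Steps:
d(P, W) = W
J(D, R) = -5 + D (J(D, R) = D - 5 = -5 + D)
(J(-66, (0*4)*(-5)) - 32615) + 28780 = ((-5 - 66) - 32615) + 28780 = (-71 - 32615) + 28780 = -32686 + 28780 = -3906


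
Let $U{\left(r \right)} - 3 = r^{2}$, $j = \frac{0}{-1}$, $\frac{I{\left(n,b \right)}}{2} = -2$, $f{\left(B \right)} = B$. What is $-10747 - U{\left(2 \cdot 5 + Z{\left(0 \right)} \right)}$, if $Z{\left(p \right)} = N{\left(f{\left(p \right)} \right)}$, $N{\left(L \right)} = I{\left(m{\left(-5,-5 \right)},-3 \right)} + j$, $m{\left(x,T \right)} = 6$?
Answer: $-10786$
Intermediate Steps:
$I{\left(n,b \right)} = -4$ ($I{\left(n,b \right)} = 2 \left(-2\right) = -4$)
$j = 0$ ($j = 0 \left(-1\right) = 0$)
$N{\left(L \right)} = -4$ ($N{\left(L \right)} = -4 + 0 = -4$)
$Z{\left(p \right)} = -4$
$U{\left(r \right)} = 3 + r^{2}$
$-10747 - U{\left(2 \cdot 5 + Z{\left(0 \right)} \right)} = -10747 - \left(3 + \left(2 \cdot 5 - 4\right)^{2}\right) = -10747 - \left(3 + \left(10 - 4\right)^{2}\right) = -10747 - \left(3 + 6^{2}\right) = -10747 - \left(3 + 36\right) = -10747 - 39 = -10786$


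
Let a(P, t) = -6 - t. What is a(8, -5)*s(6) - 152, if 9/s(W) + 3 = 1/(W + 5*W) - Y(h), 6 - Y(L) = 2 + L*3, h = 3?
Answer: -11420/73 ≈ -156.44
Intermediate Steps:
Y(L) = 4 - 3*L (Y(L) = 6 - (2 + L*3) = 6 - (2 + 3*L) = 6 + (-2 - 3*L) = 4 - 3*L)
s(W) = 9/(2 + 1/(6*W)) (s(W) = 9/(-3 + (1/(W + 5*W) - (4 - 3*3))) = 9/(-3 + (1/(6*W) - (4 - 9))) = 9/(-3 + (1/(6*W) - 1*(-5))) = 9/(-3 + (1/(6*W) + 5)) = 9/(-3 + (5 + 1/(6*W))) = 9/(2 + 1/(6*W)))
a(8, -5)*s(6) - 152 = (-6 - 1*(-5))*(54*6/(1 + 12*6)) - 152 = (-6 + 5)*(54*6/(1 + 72)) - 152 = -54*6/73 - 152 = -1*324/73 - 152 = -324/73 - 152 = -11420/73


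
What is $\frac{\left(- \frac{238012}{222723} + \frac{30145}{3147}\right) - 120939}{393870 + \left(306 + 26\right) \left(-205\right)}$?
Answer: $- \frac{14126883762298}{38060542140435} \approx -0.37117$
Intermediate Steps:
$\frac{\left(- \frac{238012}{222723} + \frac{30145}{3147}\right) - 120939}{393870 + \left(306 + 26\right) \left(-205\right)} = \frac{\left(\left(-238012\right) \frac{1}{222723} + 30145 \cdot \frac{1}{3147}\right) - 120939}{393870 + 332 \left(-205\right)} = \frac{\left(- \frac{238012}{222723} + \frac{30145}{3147}\right) - 120939}{393870 - 68060} = \frac{\frac{1988320357}{233636427} - 120939}{325810} = \left(- \frac{28253767524596}{233636427}\right) \frac{1}{325810} = - \frac{14126883762298}{38060542140435}$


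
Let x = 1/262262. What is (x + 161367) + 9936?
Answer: 44926267387/262262 ≈ 1.7130e+5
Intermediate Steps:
x = 1/262262 ≈ 3.8130e-6
(x + 161367) + 9936 = (1/262262 + 161367) + 9936 = 42320432155/262262 + 9936 = 44926267387/262262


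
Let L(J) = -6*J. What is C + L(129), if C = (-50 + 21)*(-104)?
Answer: 2242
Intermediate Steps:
C = 3016 (C = -29*(-104) = 3016)
C + L(129) = 3016 - 6*129 = 3016 - 774 = 2242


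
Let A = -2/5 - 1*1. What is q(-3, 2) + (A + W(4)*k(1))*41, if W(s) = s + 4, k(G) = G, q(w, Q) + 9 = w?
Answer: 1293/5 ≈ 258.60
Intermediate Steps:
q(w, Q) = -9 + w
A = -7/5 (A = -2*1/5 - 1 = -2/5 - 1 = -7/5 ≈ -1.4000)
W(s) = 4 + s
q(-3, 2) + (A + W(4)*k(1))*41 = (-9 - 3) + (-7/5 + (4 + 4)*1)*41 = -12 + (-7/5 + 8*1)*41 = -12 + (-7/5 + 8)*41 = -12 + (33/5)*41 = -12 + 1353/5 = 1293/5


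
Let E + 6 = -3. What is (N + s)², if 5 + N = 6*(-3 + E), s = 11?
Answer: 4356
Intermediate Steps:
E = -9 (E = -6 - 3 = -9)
N = -77 (N = -5 + 6*(-3 - 9) = -5 + 6*(-12) = -5 - 72 = -77)
(N + s)² = (-77 + 11)² = (-66)² = 4356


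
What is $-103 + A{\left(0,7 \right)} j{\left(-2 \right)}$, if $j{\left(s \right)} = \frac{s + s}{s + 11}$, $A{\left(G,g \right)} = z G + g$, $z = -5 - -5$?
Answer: $- \frac{955}{9} \approx -106.11$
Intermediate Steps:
$z = 0$ ($z = -5 + 5 = 0$)
$A{\left(G,g \right)} = g$ ($A{\left(G,g \right)} = 0 G + g = 0 + g = g$)
$j{\left(s \right)} = \frac{2 s}{11 + s}$
$-103 + A{\left(0,7 \right)} j{\left(-2 \right)} = -103 + 7 \cdot 2 \left(-2\right) \frac{1}{11 - 2} = -103 + 7 \cdot 2 \left(-2\right) \frac{1}{9} = -103 + 7 \left(- \frac{4}{9}\right) = -103 - \frac{28}{9} = - \frac{955}{9}$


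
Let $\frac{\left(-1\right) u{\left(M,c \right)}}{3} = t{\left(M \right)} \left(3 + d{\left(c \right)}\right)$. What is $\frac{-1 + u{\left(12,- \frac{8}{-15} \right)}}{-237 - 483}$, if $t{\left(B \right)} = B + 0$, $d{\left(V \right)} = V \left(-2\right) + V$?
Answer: $\frac{449}{3600} \approx 0.12472$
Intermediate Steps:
$d{\left(V \right)} = - V$ ($d{\left(V \right)} = - 2 V + V = - V$)
$t{\left(B \right)} = B$
$u{\left(M,c \right)} = - 3 M \left(3 - c\right)$
$\frac{-1 + u{\left(12,- \frac{8}{-15} \right)}}{-237 - 483} = \frac{-1 + 3 \cdot 12 \left(-3 - \frac{8}{-15}\right)}{-237 - 483} = \frac{-1 + 3 \cdot 12 \left(-3 - - \frac{8}{15}\right)}{-720} = \left(-1 + 3 \cdot 12 \left(-3 + \frac{8}{15}\right)\right) \left(- \frac{1}{720}\right) = \left(-1 + 3 \cdot 12 \left(- \frac{37}{15}\right)\right) \left(- \frac{1}{720}\right) = \left(-1 - \frac{444}{5}\right) \left(- \frac{1}{720}\right) = \left(- \frac{449}{5}\right) \left(- \frac{1}{720}\right) = \frac{449}{3600}$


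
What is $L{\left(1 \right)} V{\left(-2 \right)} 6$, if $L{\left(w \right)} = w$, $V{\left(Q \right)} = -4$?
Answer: $-24$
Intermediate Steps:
$L{\left(1 \right)} V{\left(-2 \right)} 6 = 1 \left(-4\right) 6 = \left(-4\right) 6 = -24$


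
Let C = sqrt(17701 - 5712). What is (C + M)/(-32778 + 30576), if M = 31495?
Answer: -31495/2202 - sqrt(11989)/2202 ≈ -14.353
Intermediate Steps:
C = sqrt(11989) ≈ 109.49
(C + M)/(-32778 + 30576) = (sqrt(11989) + 31495)/(-32778 + 30576) = (31495 + sqrt(11989))/(-2202) = (31495 + sqrt(11989))*(-1/2202) = -31495/2202 - sqrt(11989)/2202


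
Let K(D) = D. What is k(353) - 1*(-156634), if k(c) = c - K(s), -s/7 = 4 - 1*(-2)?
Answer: 157029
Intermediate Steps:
s = -42 (s = -7*(4 - 1*(-2)) = -7*(4 + 2) = -7*6 = -42)
k(c) = 42 + c (k(c) = c - 1*(-42) = c + 42 = 42 + c)
k(353) - 1*(-156634) = (42 + 353) - 1*(-156634) = 395 + 156634 = 157029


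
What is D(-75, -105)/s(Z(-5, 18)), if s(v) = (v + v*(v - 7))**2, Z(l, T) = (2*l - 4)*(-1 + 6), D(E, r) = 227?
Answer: 227/28302400 ≈ 8.0205e-6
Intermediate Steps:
Z(l, T) = -20 + 10*l (Z(l, T) = (-4 + 2*l)*5 = -20 + 10*l)
s(v) = (v + v*(-7 + v))**2
D(-75, -105)/s(Z(-5, 18)) = 227/(((-20 + 10*(-5))**2*(-6 + (-20 + 10*(-5)))**2)) = 227/(((-20 - 50)**2*(-6 + (-20 - 50))**2)) = 227/(((-70)**2*(-6 - 70)**2)) = 227/((4900*(-76)**2)) = 227/((4900*5776)) = 227/28302400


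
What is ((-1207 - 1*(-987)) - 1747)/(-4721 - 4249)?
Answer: 1967/8970 ≈ 0.21929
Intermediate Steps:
((-1207 - 1*(-987)) - 1747)/(-4721 - 4249) = ((-1207 + 987) - 1747)/(-8970) = (-220 - 1747)*(-1/8970) = -1967*(-1/8970) = 1967/8970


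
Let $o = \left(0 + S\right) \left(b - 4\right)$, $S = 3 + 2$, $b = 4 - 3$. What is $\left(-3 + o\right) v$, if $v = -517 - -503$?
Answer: $252$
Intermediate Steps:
$b = 1$
$S = 5$
$v = -14$ ($v = -517 + 503 = -14$)
$o = -15$ ($o = \left(0 + 5\right) \left(1 - 4\right) = 5 \left(-3\right) = -15$)
$\left(-3 + o\right) v = \left(-3 - 15\right) \left(-14\right) = \left(-18\right) \left(-14\right) = 252$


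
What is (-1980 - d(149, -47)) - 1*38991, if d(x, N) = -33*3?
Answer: -40872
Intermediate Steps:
d(x, N) = -99
(-1980 - d(149, -47)) - 1*38991 = (-1980 - 1*(-99)) - 1*38991 = (-1980 + 99) - 38991 = -1881 - 38991 = -40872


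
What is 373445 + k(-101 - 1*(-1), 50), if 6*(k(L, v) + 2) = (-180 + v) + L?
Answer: 1120214/3 ≈ 3.7340e+5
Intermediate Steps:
k(L, v) = -32 + L/6 + v/6 (k(L, v) = -2 + ((-180 + v) + L)/6 = -2 + (-180 + L + v)/6 = -2 + (-30 + L/6 + v/6) = -32 + L/6 + v/6)
373445 + k(-101 - 1*(-1), 50) = 373445 + (-32 + (-101 - 1*(-1))/6 + (⅙)*50) = 373445 + (-32 + (-101 + 1)/6 + 25/3) = 373445 + (-32 + (⅙)*(-100) + 25/3) = 373445 + (-32 - 50/3 + 25/3) = 373445 - 121/3 = 1120214/3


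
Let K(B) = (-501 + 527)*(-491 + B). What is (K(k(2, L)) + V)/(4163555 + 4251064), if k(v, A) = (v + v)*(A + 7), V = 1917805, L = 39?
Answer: 1909823/8414619 ≈ 0.22696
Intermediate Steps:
k(v, A) = 2*v*(7 + A) (k(v, A) = (2*v)*(7 + A) = 2*v*(7 + A))
K(B) = -12766 + 26*B (K(B) = 26*(-491 + B) = -12766 + 26*B)
(K(k(2, L)) + V)/(4163555 + 4251064) = ((-12766 + 26*(2*2*(7 + 39))) + 1917805)/(4163555 + 4251064) = ((-12766 + 26*(2*2*46)) + 1917805)/8414619 = ((-12766 + 26*184) + 1917805)*(1/8414619) = ((-12766 + 4784) + 1917805)*(1/8414619) = (-7982 + 1917805)*(1/8414619) = 1909823*(1/8414619) = 1909823/8414619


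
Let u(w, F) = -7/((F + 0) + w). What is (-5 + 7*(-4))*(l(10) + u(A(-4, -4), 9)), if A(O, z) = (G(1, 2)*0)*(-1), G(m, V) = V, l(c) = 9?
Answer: -814/3 ≈ -271.33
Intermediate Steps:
A(O, z) = 0 (A(O, z) = (2*0)*(-1) = 0*(-1) = 0)
u(w, F) = -7/(F + w)
(-5 + 7*(-4))*(l(10) + u(A(-4, -4), 9)) = (-5 + 7*(-4))*(9 - 7/(9 + 0)) = (-5 - 28)*(9 - 7/9) = -33*(9 - 7*1/9) = -33*(9 - 7/9) = -33*74/9 = -814/3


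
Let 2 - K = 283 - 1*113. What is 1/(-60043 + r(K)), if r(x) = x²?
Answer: -1/31819 ≈ -3.1428e-5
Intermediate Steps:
K = -168 (K = 2 - (283 - 1*113) = 2 - (283 - 113) = 2 - 1*170 = 2 - 170 = -168)
1/(-60043 + r(K)) = 1/(-60043 + (-168)²) = 1/(-60043 + 28224) = 1/(-31819) = -1/31819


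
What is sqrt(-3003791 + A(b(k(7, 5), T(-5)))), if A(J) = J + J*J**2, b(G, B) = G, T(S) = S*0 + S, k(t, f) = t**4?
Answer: sqrt(13838285811) ≈ 1.1764e+5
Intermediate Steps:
T(S) = S (T(S) = 0 + S = S)
A(J) = J + J**3
sqrt(-3003791 + A(b(k(7, 5), T(-5)))) = sqrt(-3003791 + (7**4 + (7**4)**3)) = sqrt(-3003791 + (2401 + 2401**3)) = sqrt(-3003791 + (2401 + 13841287201)) = sqrt(-3003791 + 13841289602) = sqrt(13838285811)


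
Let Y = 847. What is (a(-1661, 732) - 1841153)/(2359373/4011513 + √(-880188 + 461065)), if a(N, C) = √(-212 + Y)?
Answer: -17425878796629095397/6744632025838311916 + 9464655461349*√635/6744632025838311916 - 16092236549169*I*√266143105/6744632025838311916 + 29628269599212151857*I*√419123/6744632025838311916 ≈ -2.5836 + 2843.9*I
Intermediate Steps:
a(N, C) = √635 (a(N, C) = √(-212 + 847) = √635)
(a(-1661, 732) - 1841153)/(2359373/4011513 + √(-880188 + 461065)) = (√635 - 1841153)/(2359373/4011513 + √(-880188 + 461065)) = (-1841153 + √635)/(2359373*(1/4011513) + √(-419123)) = (-1841153 + √635)/(2359373/4011513 + I*√419123)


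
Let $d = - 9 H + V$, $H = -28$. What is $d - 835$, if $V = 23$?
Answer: $-560$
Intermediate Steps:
$d = 275$ ($d = \left(-9\right) \left(-28\right) + 23 = 252 + 23 = 275$)
$d - 835 = 275 - 835 = -560$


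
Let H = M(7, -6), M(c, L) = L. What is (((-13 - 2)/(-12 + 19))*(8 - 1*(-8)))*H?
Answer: 1440/7 ≈ 205.71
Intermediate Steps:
H = -6
(((-13 - 2)/(-12 + 19))*(8 - 1*(-8)))*H = (((-13 - 2)/(-12 + 19))*(8 - 1*(-8)))*(-6) = ((-15/7)*(8 + 8))*(-6) = (-15*⅐*16)*(-6) = -15/7*16*(-6) = -240/7*(-6) = 1440/7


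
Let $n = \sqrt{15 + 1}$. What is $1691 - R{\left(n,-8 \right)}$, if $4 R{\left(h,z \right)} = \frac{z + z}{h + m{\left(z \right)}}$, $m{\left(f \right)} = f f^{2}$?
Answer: $\frac{214756}{127} \approx 1691.0$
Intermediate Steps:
$m{\left(f \right)} = f^{3}$
$n = 4$ ($n = \sqrt{16} = 4$)
$R{\left(h,z \right)} = \frac{z}{2 \left(h + z^{3}\right)}$ ($R{\left(h,z \right)} = \frac{\left(z + z\right) \frac{1}{h + z^{3}}}{4} = \frac{2 z \frac{1}{h + z^{3}}}{4} = \frac{z}{2 \left(h + z^{3}\right)}$)
$1691 - R{\left(n,-8 \right)} = 1691 - \frac{1}{2} \left(-8\right) \frac{1}{4 + \left(-8\right)^{3}} = 1691 - \frac{1}{2} \left(-8\right) \frac{1}{4 - 512} = 1691 - \frac{1}{2} \left(-8\right) \frac{1}{-508} = 1691 - \frac{1}{2} \left(-8\right) \left(- \frac{1}{508}\right) = 1691 - \frac{1}{127} = \frac{214756}{127}$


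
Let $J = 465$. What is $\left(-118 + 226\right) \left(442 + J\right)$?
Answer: $97956$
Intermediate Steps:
$\left(-118 + 226\right) \left(442 + J\right) = \left(-118 + 226\right) \left(442 + 465\right) = 108 \cdot 907 = 97956$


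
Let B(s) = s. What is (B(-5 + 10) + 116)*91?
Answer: 11011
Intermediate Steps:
(B(-5 + 10) + 116)*91 = ((-5 + 10) + 116)*91 = (5 + 116)*91 = 121*91 = 11011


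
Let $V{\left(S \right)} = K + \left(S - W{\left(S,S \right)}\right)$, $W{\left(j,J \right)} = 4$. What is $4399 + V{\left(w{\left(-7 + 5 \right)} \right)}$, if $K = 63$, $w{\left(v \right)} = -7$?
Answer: $4451$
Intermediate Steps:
$V{\left(S \right)} = 59 + S$ ($V{\left(S \right)} = 63 + \left(S - 4\right) = 63 + \left(-4 + S\right) = 59 + S$)
$4399 + V{\left(w{\left(-7 + 5 \right)} \right)} = 4399 + \left(59 - 7\right) = 4399 + 52 = 4451$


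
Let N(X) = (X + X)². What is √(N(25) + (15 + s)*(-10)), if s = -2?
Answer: √2370 ≈ 48.683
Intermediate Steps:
N(X) = 4*X² (N(X) = (2*X)² = 4*X²)
√(N(25) + (15 + s)*(-10)) = √(4*25² + (15 - 2)*(-10)) = √(4*625 + 13*(-10)) = √(2500 - 130) = √2370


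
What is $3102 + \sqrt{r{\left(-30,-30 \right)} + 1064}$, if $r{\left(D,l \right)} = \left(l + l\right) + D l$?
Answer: $3102 + 4 \sqrt{119} \approx 3145.6$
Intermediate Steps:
$r{\left(D,l \right)} = 2 l + D l$
$3102 + \sqrt{r{\left(-30,-30 \right)} + 1064} = 3102 + \sqrt{- 30 \left(2 - 30\right) + 1064} = 3102 + \sqrt{\left(-30\right) \left(-28\right) + 1064} = 3102 + \sqrt{840 + 1064} = 3102 + \sqrt{1904} = 3102 + 4 \sqrt{119}$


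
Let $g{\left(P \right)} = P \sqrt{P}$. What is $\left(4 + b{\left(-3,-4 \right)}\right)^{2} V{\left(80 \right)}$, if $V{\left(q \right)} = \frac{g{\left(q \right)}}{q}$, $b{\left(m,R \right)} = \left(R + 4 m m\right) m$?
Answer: $33856 \sqrt{5} \approx 75704.0$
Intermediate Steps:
$g{\left(P \right)} = P^{\frac{3}{2}}$
$b{\left(m,R \right)} = m \left(R + 4 m^{2}\right)$ ($b{\left(m,R \right)} = \left(R + 4 m^{2}\right) m = m \left(R + 4 m^{2}\right)$)
$V{\left(q \right)} = \sqrt{q}$ ($V{\left(q \right)} = \frac{q^{\frac{3}{2}}}{q} = \sqrt{q}$)
$\left(4 + b{\left(-3,-4 \right)}\right)^{2} V{\left(80 \right)} = \left(4 - 3 \left(-4 + 4 \left(-3\right)^{2}\right)\right)^{2} \sqrt{80} = \left(4 - 3 \left(-4 + 4 \cdot 9\right)\right)^{2} \cdot 4 \sqrt{5} = \left(4 - 3 \left(-4 + 36\right)\right)^{2} \cdot 4 \sqrt{5} = \left(4 - 96\right)^{2} \cdot 4 \sqrt{5} = \left(-92\right)^{2} \cdot 4 \sqrt{5} = 8464 \cdot 4 \sqrt{5} = 33856 \sqrt{5}$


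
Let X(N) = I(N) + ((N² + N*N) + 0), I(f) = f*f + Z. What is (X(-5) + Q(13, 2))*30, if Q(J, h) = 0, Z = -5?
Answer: 2100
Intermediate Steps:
I(f) = -5 + f² (I(f) = f*f - 5 = f² - 5 = -5 + f²)
X(N) = -5 + 3*N² (X(N) = (-5 + N²) + ((N² + N*N) + 0) = (-5 + N²) + ((N² + N²) + 0) = (-5 + N²) + (2*N² + 0) = (-5 + N²) + 2*N² = -5 + 3*N²)
(X(-5) + Q(13, 2))*30 = ((-5 + 3*(-5)²) + 0)*30 = ((-5 + 3*25) + 0)*30 = ((-5 + 75) + 0)*30 = (70 + 0)*30 = 70*30 = 2100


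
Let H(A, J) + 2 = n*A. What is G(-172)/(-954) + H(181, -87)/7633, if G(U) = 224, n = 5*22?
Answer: 8641220/3640941 ≈ 2.3733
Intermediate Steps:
n = 110
H(A, J) = -2 + 110*A
G(-172)/(-954) + H(181, -87)/7633 = 224/(-954) + (-2 + 110*181)/7633 = 224*(-1/954) + (-2 + 19910)*(1/7633) = -112/477 + 19908*(1/7633) = -112/477 + 19908/7633 = 8641220/3640941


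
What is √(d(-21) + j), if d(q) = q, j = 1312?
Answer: √1291 ≈ 35.930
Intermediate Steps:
√(d(-21) + j) = √(-21 + 1312) = √1291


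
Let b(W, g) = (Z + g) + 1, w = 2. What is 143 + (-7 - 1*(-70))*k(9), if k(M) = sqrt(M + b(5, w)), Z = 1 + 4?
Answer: 143 + 63*sqrt(17) ≈ 402.76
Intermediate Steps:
Z = 5
b(W, g) = 6 + g (b(W, g) = (5 + g) + 1 = 6 + g)
k(M) = sqrt(8 + M) (k(M) = sqrt(M + (6 + 2)) = sqrt(M + 8) = sqrt(8 + M))
143 + (-7 - 1*(-70))*k(9) = 143 + (-7 - 1*(-70))*sqrt(8 + 9) = 143 + (-7 + 70)*sqrt(17) = 143 + 63*sqrt(17)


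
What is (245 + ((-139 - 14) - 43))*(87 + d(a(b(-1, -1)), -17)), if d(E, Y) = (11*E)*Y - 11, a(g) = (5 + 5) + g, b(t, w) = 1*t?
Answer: -78743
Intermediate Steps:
b(t, w) = t
a(g) = 10 + g
d(E, Y) = -11 + 11*E*Y (d(E, Y) = 11*E*Y - 11 = -11 + 11*E*Y)
(245 + ((-139 - 14) - 43))*(87 + d(a(b(-1, -1)), -17)) = (245 + ((-139 - 14) - 43))*(87 + (-11 + 11*(10 - 1)*(-17))) = (245 + (-153 - 43))*(87 + (-11 + 11*9*(-17))) = (245 - 196)*(87 + (-11 - 1683)) = 49*(87 - 1694) = 49*(-1607) = -78743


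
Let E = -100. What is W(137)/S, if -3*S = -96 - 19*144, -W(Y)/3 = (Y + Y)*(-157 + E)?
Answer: 105627/472 ≈ 223.79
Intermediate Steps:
W(Y) = 1542*Y (W(Y) = -3*(Y + Y)*(-157 - 100) = -3*2*Y*(-257) = -(-1542)*Y = 1542*Y)
S = 944 (S = -(-96 - 19*144)/3 = -(-96 - 2736)/3 = -⅓*(-2832) = 944)
W(137)/S = (1542*137)/944 = 211254*(1/944) = 105627/472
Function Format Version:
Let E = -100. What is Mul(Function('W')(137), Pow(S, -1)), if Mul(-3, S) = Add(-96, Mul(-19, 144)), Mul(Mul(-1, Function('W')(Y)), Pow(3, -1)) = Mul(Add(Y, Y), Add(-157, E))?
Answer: Rational(105627, 472) ≈ 223.79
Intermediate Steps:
Function('W')(Y) = Mul(1542, Y) (Function('W')(Y) = Mul(-3, Mul(Add(Y, Y), Add(-157, -100))) = Mul(-3, Mul(Mul(2, Y), -257)) = Mul(-3, Mul(-514, Y)) = Mul(1542, Y))
S = 944 (S = Mul(Rational(-1, 3), Add(-96, Mul(-19, 144))) = Mul(Rational(-1, 3), Add(-96, -2736)) = Mul(Rational(-1, 3), -2832) = 944)
Mul(Function('W')(137), Pow(S, -1)) = Mul(Mul(1542, 137), Pow(944, -1)) = Mul(211254, Rational(1, 944)) = Rational(105627, 472)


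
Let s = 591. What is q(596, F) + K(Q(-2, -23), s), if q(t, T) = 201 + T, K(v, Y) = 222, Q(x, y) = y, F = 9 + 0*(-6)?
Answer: 432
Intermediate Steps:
F = 9 (F = 9 + 0 = 9)
q(596, F) + K(Q(-2, -23), s) = (201 + 9) + 222 = 210 + 222 = 432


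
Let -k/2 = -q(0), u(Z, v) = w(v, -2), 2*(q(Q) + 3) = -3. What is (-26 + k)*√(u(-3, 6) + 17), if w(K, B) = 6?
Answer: -35*√23 ≈ -167.85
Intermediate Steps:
q(Q) = -9/2 (q(Q) = -3 + (½)*(-3) = -3 - 3/2 = -9/2)
u(Z, v) = 6
k = -9 (k = -(-2)*(-9)/2 = -2*9/2 = -9)
(-26 + k)*√(u(-3, 6) + 17) = (-26 - 9)*√(6 + 17) = -35*√23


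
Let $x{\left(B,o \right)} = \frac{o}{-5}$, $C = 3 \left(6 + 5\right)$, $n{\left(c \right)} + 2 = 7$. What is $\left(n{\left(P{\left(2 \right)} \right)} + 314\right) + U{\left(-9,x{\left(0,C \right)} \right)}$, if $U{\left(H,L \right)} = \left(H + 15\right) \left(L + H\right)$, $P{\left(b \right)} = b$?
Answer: $\frac{1127}{5} \approx 225.4$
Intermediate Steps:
$n{\left(c \right)} = 5$ ($n{\left(c \right)} = -2 + 7 = 5$)
$C = 33$ ($C = 3 \cdot 11 = 33$)
$x{\left(B,o \right)} = - \frac{o}{5}$ ($x{\left(B,o \right)} = o \left(- \frac{1}{5}\right) = - \frac{o}{5}$)
$U{\left(H,L \right)} = \left(15 + H\right) \left(H + L\right)$
$\left(n{\left(P{\left(2 \right)} \right)} + 314\right) + U{\left(-9,x{\left(0,C \right)} \right)} = \left(5 + 314\right) + \left(\left(-9\right)^{2} + 15 \left(-9\right) + 15 \left(\left(- \frac{1}{5}\right) 33\right) - 9 \left(\left(- \frac{1}{5}\right) 33\right)\right) = 319 + \left(81 - 135 + 15 \left(- \frac{33}{5}\right) - - \frac{297}{5}\right) = 319 + \left(81 - 135 - 99 + \frac{297}{5}\right) = 319 - \frac{468}{5} = \frac{1127}{5}$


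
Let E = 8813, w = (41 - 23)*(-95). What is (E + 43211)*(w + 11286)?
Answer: 498181824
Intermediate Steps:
w = -1710 (w = 18*(-95) = -1710)
(E + 43211)*(w + 11286) = (8813 + 43211)*(-1710 + 11286) = 52024*9576 = 498181824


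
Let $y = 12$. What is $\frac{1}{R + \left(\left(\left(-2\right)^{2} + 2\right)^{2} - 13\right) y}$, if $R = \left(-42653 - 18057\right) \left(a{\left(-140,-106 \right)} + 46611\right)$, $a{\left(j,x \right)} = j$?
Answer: $- \frac{1}{2821254134} \approx -3.5445 \cdot 10^{-10}$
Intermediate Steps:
$R = -2821254410$ ($R = \left(-42653 - 18057\right) \left(-140 + 46611\right) = \left(-60710\right) 46471 = -2821254410$)
$\frac{1}{R + \left(\left(\left(-2\right)^{2} + 2\right)^{2} - 13\right) y} = \frac{1}{-2821254410 + \left(\left(\left(-2\right)^{2} + 2\right)^{2} - 13\right) 12} = \frac{1}{-2821254410 + \left(\left(4 + 2\right)^{2} - 13\right) 12} = \frac{1}{-2821254410 + \left(6^{2} - 13\right) 12} = \frac{1}{-2821254410 + \left(36 - 13\right) 12} = \frac{1}{-2821254410 + 23 \cdot 12} = \frac{1}{-2821254410 + 276} = \frac{1}{-2821254134} = - \frac{1}{2821254134}$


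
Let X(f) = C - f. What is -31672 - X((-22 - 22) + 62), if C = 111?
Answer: -31765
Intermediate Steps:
X(f) = 111 - f
-31672 - X((-22 - 22) + 62) = -31672 - (111 - ((-22 - 22) + 62)) = -31672 - (111 - (-44 + 62)) = -31672 - (111 - 1*18) = -31672 - (111 - 18) = -31672 - 1*93 = -31672 - 93 = -31765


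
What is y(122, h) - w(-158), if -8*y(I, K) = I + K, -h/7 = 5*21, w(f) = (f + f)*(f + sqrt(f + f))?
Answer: -398811/8 + 632*I*sqrt(79) ≈ -49851.0 + 5617.3*I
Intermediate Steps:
w(f) = 2*f*(f + sqrt(2)*sqrt(f)) (w(f) = (2*f)*(f + sqrt(2*f)) = (2*f)*(f + sqrt(2)*sqrt(f)) = 2*f*(f + sqrt(2)*sqrt(f)))
h = -735 (h = -35*21 = -7*105 = -735)
y(I, K) = -I/8 - K/8 (y(I, K) = -(I + K)/8 = -I/8 - K/8)
y(122, h) - w(-158) = (-1/8*122 - 1/8*(-735)) - (2*(-158)**2 + 2*sqrt(2)*(-158)**(3/2)) = (-61/4 + 735/8) - (2*24964 + 2*sqrt(2)*(-158*I*sqrt(158))) = 613/8 - (49928 - 632*I*sqrt(79)) = 613/8 + (-49928 + 632*I*sqrt(79)) = -398811/8 + 632*I*sqrt(79)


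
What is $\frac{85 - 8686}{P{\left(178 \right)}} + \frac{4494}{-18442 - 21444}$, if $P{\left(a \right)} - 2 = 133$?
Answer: $- \frac{8182528}{128205} \approx -63.824$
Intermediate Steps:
$P{\left(a \right)} = 135$ ($P{\left(a \right)} = 2 + 133 = 135$)
$\frac{85 - 8686}{P{\left(178 \right)}} + \frac{4494}{-18442 - 21444} = \frac{85 - 8686}{135} + \frac{4494}{-18442 - 21444} = \left(85 - 8686\right) \frac{1}{135} + \frac{4494}{-39886} = \left(-8601\right) \frac{1}{135} + 4494 \left(- \frac{1}{39886}\right) = - \frac{2867}{45} - \frac{321}{2849} = - \frac{8182528}{128205}$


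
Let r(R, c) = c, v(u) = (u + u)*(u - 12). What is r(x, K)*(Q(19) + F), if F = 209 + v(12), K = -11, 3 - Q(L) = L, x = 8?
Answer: -2123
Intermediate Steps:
Q(L) = 3 - L
v(u) = 2*u*(-12 + u) (v(u) = (2*u)*(-12 + u) = 2*u*(-12 + u))
F = 209 (F = 209 + 2*12*(-12 + 12) = 209 + 2*12*0 = 209 + 0 = 209)
r(x, K)*(Q(19) + F) = -11*((3 - 1*19) + 209) = -11*((3 - 19) + 209) = -11*(-16 + 209) = -11*193 = -2123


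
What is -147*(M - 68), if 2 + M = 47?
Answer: 3381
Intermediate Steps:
M = 45 (M = -2 + 47 = 45)
-147*(M - 68) = -147*(45 - 68) = -147*(-23) = 3381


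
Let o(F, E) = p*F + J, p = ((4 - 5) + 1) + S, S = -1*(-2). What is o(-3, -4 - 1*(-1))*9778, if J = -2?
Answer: -78224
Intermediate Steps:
S = 2
p = 2 (p = ((4 - 5) + 1) + 2 = (-1 + 1) + 2 = 0 + 2 = 2)
o(F, E) = -2 + 2*F (o(F, E) = 2*F - 2 = -2 + 2*F)
o(-3, -4 - 1*(-1))*9778 = (-2 + 2*(-3))*9778 = (-2 - 6)*9778 = -8*9778 = -78224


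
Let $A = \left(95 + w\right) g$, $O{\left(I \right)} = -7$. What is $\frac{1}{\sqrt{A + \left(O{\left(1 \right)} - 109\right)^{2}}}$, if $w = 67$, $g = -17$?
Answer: $\frac{\sqrt{10702}}{10702} \approx 0.0096665$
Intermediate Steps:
$A = -2754$ ($A = \left(95 + 67\right) \left(-17\right) = 162 \left(-17\right) = -2754$)
$\frac{1}{\sqrt{A + \left(O{\left(1 \right)} - 109\right)^{2}}} = \frac{1}{\sqrt{-2754 + \left(-7 - 109\right)^{2}}} = \frac{1}{\sqrt{-2754 + \left(-116\right)^{2}}} = \frac{1}{\sqrt{-2754 + 13456}} = \frac{1}{\sqrt{10702}} = \frac{\sqrt{10702}}{10702}$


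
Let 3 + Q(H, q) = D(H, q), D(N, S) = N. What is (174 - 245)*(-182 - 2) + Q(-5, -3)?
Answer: 13056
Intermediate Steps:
Q(H, q) = -3 + H
(174 - 245)*(-182 - 2) + Q(-5, -3) = (174 - 245)*(-182 - 2) + (-3 - 5) = -71*(-184) - 8 = 13064 - 8 = 13056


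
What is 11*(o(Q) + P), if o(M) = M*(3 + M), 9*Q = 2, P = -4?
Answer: -2926/81 ≈ -36.123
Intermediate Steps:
Q = 2/9 (Q = (1/9)*2 = 2/9 ≈ 0.22222)
11*(o(Q) + P) = 11*(2*(3 + 2/9)/9 - 4) = 11*((2/9)*(29/9) - 4) = 11*(58/81 - 4) = 11*(-266/81) = -2926/81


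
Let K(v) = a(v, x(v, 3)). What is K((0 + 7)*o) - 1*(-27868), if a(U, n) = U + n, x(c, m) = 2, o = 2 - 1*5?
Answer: 27849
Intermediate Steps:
o = -3 (o = 2 - 5 = -3)
K(v) = 2 + v (K(v) = v + 2 = 2 + v)
K((0 + 7)*o) - 1*(-27868) = (2 + (0 + 7)*(-3)) - 1*(-27868) = (2 + 7*(-3)) + 27868 = (2 - 21) + 27868 = -19 + 27868 = 27849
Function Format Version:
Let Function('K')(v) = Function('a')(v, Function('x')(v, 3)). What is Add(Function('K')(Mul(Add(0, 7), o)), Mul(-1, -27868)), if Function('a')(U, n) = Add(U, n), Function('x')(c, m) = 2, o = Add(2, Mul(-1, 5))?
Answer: 27849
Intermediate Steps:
o = -3 (o = Add(2, -5) = -3)
Function('K')(v) = Add(2, v) (Function('K')(v) = Add(v, 2) = Add(2, v))
Add(Function('K')(Mul(Add(0, 7), o)), Mul(-1, -27868)) = Add(Add(2, Mul(Add(0, 7), -3)), Mul(-1, -27868)) = Add(Add(2, Mul(7, -3)), 27868) = Add(Add(2, -21), 27868) = Add(-19, 27868) = 27849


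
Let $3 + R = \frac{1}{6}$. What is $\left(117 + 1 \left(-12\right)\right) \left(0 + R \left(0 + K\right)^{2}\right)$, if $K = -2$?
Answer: $-1190$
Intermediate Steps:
$R = - \frac{17}{6}$ ($R = -3 + \frac{1}{6} = - \frac{17}{6} \approx -2.8333$)
$\left(117 + 1 \left(-12\right)\right) \left(0 + R \left(0 + K\right)^{2}\right) = \left(117 + 1 \left(-12\right)\right) \left(0 - \frac{17 \left(0 - 2\right)^{2}}{6}\right) = \left(117 - 12\right) \left(0 - \frac{17 \left(-2\right)^{2}}{6}\right) = 105 \left(0 - \frac{34}{3}\right) = 105 \left(- \frac{34}{3}\right) = -1190$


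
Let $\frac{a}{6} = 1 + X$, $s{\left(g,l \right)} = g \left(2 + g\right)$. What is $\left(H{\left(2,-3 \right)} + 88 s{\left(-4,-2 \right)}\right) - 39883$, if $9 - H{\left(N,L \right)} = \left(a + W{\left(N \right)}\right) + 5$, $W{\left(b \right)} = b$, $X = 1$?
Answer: $-39189$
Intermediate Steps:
$a = 12$ ($a = 6 \left(1 + 1\right) = 6 \cdot 2 = 12$)
$H{\left(N,L \right)} = -8 - N$ ($H{\left(N,L \right)} = 9 - \left(\left(12 + N\right) + 5\right) = 9 - \left(17 + N\right) = -8 - N$)
$\left(H{\left(2,-3 \right)} + 88 s{\left(-4,-2 \right)}\right) - 39883 = \left(\left(-8 - 2\right) + 88 \left(- 4 \left(2 - 4\right)\right)\right) - 39883 = \left(\left(-8 - 2\right) + 88 \left(\left(-4\right) \left(-2\right)\right)\right) - 39883 = \left(-10 + 88 \cdot 8\right) - 39883 = \left(-10 + 704\right) - 39883 = 694 - 39883 = -39189$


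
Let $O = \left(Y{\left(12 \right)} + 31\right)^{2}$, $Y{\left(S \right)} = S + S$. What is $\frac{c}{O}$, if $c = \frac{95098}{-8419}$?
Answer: $- \frac{95098}{25467475} \approx -0.0037341$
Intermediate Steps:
$Y{\left(S \right)} = 2 S$
$c = - \frac{95098}{8419}$ ($c = 95098 \left(- \frac{1}{8419}\right) = - \frac{95098}{8419} \approx -11.296$)
$O = 3025$ ($O = \left(2 \cdot 12 + 31\right)^{2} = \left(24 + 31\right)^{2} = 55^{2} = 3025$)
$\frac{c}{O} = - \frac{95098}{8419 \cdot 3025} = \left(- \frac{95098}{8419}\right) \frac{1}{3025} = - \frac{95098}{25467475}$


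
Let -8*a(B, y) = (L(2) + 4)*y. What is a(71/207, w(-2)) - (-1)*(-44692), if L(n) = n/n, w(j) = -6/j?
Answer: -357551/8 ≈ -44694.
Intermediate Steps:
L(n) = 1
a(B, y) = -5*y/8 (a(B, y) = -(1 + 4)*y/8 = -5*y/8)
a(71/207, w(-2)) - (-1)*(-44692) = -(-15)/(4*(-2)) - (-1)*(-44692) = -(-15)*(-1)/(4*2) - 1*44692 = -5/8*3 - 44692 = -15/8 - 44692 = -357551/8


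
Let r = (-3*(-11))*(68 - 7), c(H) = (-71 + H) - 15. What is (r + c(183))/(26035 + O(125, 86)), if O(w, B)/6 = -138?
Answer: 2110/25207 ≈ 0.083707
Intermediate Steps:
c(H) = -86 + H
O(w, B) = -828 (O(w, B) = 6*(-138) = -828)
r = 2013 (r = 33*61 = 2013)
(r + c(183))/(26035 + O(125, 86)) = (2013 + (-86 + 183))/(26035 - 828) = (2013 + 97)/25207 = 2110*(1/25207) = 2110/25207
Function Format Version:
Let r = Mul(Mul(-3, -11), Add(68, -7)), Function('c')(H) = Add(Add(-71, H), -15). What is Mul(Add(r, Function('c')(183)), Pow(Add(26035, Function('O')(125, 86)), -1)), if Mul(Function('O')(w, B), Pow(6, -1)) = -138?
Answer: Rational(2110, 25207) ≈ 0.083707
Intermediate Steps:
Function('c')(H) = Add(-86, H)
Function('O')(w, B) = -828 (Function('O')(w, B) = Mul(6, -138) = -828)
r = 2013 (r = Mul(33, 61) = 2013)
Mul(Add(r, Function('c')(183)), Pow(Add(26035, Function('O')(125, 86)), -1)) = Mul(Add(2013, Add(-86, 183)), Pow(Add(26035, -828), -1)) = Mul(Add(2013, 97), Pow(25207, -1)) = Mul(2110, Rational(1, 25207)) = Rational(2110, 25207)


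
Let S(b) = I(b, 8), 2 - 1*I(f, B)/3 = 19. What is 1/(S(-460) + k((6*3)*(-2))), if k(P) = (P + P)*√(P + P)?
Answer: I/(3*(-17*I + 144*√2)) ≈ -0.00013569 + 0.0016255*I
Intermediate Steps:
I(f, B) = -51 (I(f, B) = 6 - 3*19 = 6 - 57 = -51)
S(b) = -51
k(P) = 2*√2*P^(3/2) (k(P) = (2*P)*√(2*P) = (2*P)*(√2*√P) = 2*√2*P^(3/2))
1/(S(-460) + k((6*3)*(-2))) = 1/(-51 + 2*√2*((6*3)*(-2))^(3/2)) = 1/(-51 + 2*√2*(18*(-2))^(3/2)) = 1/(-51 + 2*√2*(-36)^(3/2)) = 1/(-51 + 2*√2*(-216*I)) = 1/(-51 - 432*I*√2)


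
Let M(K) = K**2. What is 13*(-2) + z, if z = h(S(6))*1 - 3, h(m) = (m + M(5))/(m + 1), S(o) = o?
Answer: -172/7 ≈ -24.571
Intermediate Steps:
h(m) = (25 + m)/(1 + m) (h(m) = (m + 5**2)/(m + 1) = (m + 25)/(1 + m) = (25 + m)/(1 + m))
z = 10/7 (z = ((25 + 6)/(1 + 6))*1 - 3 = (31/7)*1 - 3 = 31/7 - 3 = 10/7 ≈ 1.4286)
13*(-2) + z = 13*(-2) + 10/7 = -26 + 10/7 = -172/7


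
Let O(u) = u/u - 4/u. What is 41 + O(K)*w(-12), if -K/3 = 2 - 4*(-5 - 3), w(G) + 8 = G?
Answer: 1031/51 ≈ 20.216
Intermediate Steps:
w(G) = -8 + G
K = -102 (K = -3*(2 - 4*(-5 - 3)) = -3*(2 - 4*(-8)) = -3*(2 + 32) = -3*34 = -102)
O(u) = 1 - 4/u
41 + O(K)*w(-12) = 41 + ((-4 - 102)/(-102))*(-8 - 12) = 41 - 1/102*(-106)*(-20) = 41 + (53/51)*(-20) = 41 - 1060/51 = 1031/51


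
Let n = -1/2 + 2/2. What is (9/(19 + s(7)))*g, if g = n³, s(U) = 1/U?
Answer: 63/1072 ≈ 0.058769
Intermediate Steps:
n = ½ (n = -1*½ + 2*(½) = -½ + 1 = ½ ≈ 0.50000)
g = ⅛ (g = (½)³ = ⅛ ≈ 0.12500)
(9/(19 + s(7)))*g = (9/(19 + 1/7))*(⅛) = (9/(19 + ⅐))*(⅛) = (9/(134/7))*(⅛) = ((7/134)*9)*(⅛) = (63/134)*(⅛) = 63/1072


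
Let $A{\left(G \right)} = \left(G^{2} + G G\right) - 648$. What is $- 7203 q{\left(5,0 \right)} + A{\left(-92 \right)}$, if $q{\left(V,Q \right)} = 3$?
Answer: $-5329$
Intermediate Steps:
$A{\left(G \right)} = -648 + 2 G^{2}$ ($A{\left(G \right)} = \left(G^{2} + G^{2}\right) - 648 = 2 G^{2} - 648 = -648 + 2 G^{2}$)
$- 7203 q{\left(5,0 \right)} + A{\left(-92 \right)} = \left(-7203\right) 3 - \left(648 - 2 \left(-92\right)^{2}\right) = -21609 + \left(-648 + 2 \cdot 8464\right) = -21609 + \left(-648 + 16928\right) = -21609 + 16280 = -5329$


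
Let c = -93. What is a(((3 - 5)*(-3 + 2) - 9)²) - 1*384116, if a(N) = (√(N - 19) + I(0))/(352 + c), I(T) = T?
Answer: -384116 + √30/259 ≈ -3.8412e+5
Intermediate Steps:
a(N) = √(-19 + N)/259 (a(N) = (√(N - 19) + 0)/(352 - 93) = (√(-19 + N) + 0)/259 = √(-19 + N)*(1/259) = √(-19 + N)/259)
a(((3 - 5)*(-3 + 2) - 9)²) - 1*384116 = √(-19 + ((3 - 5)*(-3 + 2) - 9)²)/259 - 1*384116 = √(-19 + (-2*(-1) - 9)²)/259 - 384116 = √(-19 + (2 - 9)²)/259 - 384116 = √(-19 + (-7)²)/259 - 384116 = √(-19 + 49)/259 - 384116 = √30/259 - 384116 = -384116 + √30/259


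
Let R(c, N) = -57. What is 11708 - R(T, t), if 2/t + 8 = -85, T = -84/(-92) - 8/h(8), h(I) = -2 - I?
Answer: 11765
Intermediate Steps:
T = 197/115 (T = -84/(-92) - 8/(-2 - 1*8) = -84*(-1/92) - 8/(-2 - 8) = 21/23 - 8/(-10) = 21/23 - 8*(-⅒) = 21/23 + ⅘ = 197/115 ≈ 1.7130)
t = -2/93 (t = 2/(-8 - 85) = 2/(-93) = 2*(-1/93) = -2/93 ≈ -0.021505)
11708 - R(T, t) = 11708 - 1*(-57) = 11708 + 57 = 11765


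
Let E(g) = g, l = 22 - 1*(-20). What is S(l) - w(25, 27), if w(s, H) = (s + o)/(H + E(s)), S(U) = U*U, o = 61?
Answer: 45821/26 ≈ 1762.3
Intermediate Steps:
l = 42 (l = 22 + 20 = 42)
S(U) = U**2
w(s, H) = (61 + s)/(H + s) (w(s, H) = (s + 61)/(H + s) = (61 + s)/(H + s))
S(l) - w(25, 27) = 42**2 - (61 + 25)/(27 + 25) = 1764 - 86/52 = 1764 - 1*43/26 = 1764 - 43/26 = 45821/26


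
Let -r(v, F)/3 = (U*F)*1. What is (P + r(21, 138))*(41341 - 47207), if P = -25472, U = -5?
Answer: 137276132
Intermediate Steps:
r(v, F) = 15*F (r(v, F) = -3*(-5*F) = -(-15)*F = 15*F)
(P + r(21, 138))*(41341 - 47207) = (-25472 + 15*138)*(41341 - 47207) = (-25472 + 2070)*(-5866) = -23402*(-5866) = 137276132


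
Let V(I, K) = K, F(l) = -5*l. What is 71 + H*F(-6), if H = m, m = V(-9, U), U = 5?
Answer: 221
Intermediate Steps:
m = 5
H = 5
71 + H*F(-6) = 71 + 5*(-5*(-6)) = 71 + 5*30 = 71 + 150 = 221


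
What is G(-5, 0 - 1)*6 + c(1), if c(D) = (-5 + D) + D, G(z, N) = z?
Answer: -33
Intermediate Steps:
c(D) = -5 + 2*D
G(-5, 0 - 1)*6 + c(1) = -5*6 + (-5 + 2*1) = -30 + (-5 + 2) = -30 - 3 = -33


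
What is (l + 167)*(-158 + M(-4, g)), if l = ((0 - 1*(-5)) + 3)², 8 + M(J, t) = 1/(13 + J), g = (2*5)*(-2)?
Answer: -114961/3 ≈ -38320.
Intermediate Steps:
g = -20 (g = 10*(-2) = -20)
M(J, t) = -8 + 1/(13 + J)
l = 64 (l = ((0 + 5) + 3)² = (5 + 3)² = 8² = 64)
(l + 167)*(-158 + M(-4, g)) = (64 + 167)*(-158 + (-103 - 8*(-4))/(13 - 4)) = 231*(-158 + (-103 + 32)/9) = 231*(-158 + (⅑)*(-71)) = 231*(-158 - 71/9) = 231*(-1493/9) = -114961/3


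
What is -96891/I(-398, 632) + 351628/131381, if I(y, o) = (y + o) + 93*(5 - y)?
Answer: 177103431/1651590551 ≈ 0.10723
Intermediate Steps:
I(y, o) = 465 + o - 92*y (I(y, o) = (o + y) + (465 - 93*y) = 465 + o - 92*y)
-96891/I(-398, 632) + 351628/131381 = -96891/(465 + 632 - 92*(-398)) + 351628/131381 = -96891/(465 + 632 + 36616) + 351628*(1/131381) = -96891/37713 + 351628/131381 = -96891*1/37713 + 351628/131381 = -32297/12571 + 351628/131381 = 177103431/1651590551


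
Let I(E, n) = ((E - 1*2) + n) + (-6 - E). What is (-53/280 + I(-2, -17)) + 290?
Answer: 74147/280 ≈ 264.81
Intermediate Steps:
I(E, n) = -8 + n (I(E, n) = ((E - 2) + n) + (-6 - E) = ((-2 + E) + n) + (-6 - E) = (-2 + E + n) + (-6 - E) = -8 + n)
(-53/280 + I(-2, -17)) + 290 = (-53/280 + (-8 - 17)) + 290 = (-53*1/280 - 25) + 290 = (-53/280 - 25) + 290 = -7053/280 + 290 = 74147/280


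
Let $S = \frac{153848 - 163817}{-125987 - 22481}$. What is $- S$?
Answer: $- \frac{9969}{148468} \approx -0.067146$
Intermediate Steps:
$S = \frac{9969}{148468}$ ($S = - \frac{9969}{-148468} = \left(-9969\right) \left(- \frac{1}{148468}\right) = \frac{9969}{148468} \approx 0.067146$)
$- S = \left(-1\right) \frac{9969}{148468} = - \frac{9969}{148468}$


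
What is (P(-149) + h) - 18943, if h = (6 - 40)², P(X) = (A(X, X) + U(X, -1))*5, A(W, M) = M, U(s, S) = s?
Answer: -19277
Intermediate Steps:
P(X) = 10*X (P(X) = (X + X)*5 = (2*X)*5 = 10*X)
h = 1156 (h = (-34)² = 1156)
(P(-149) + h) - 18943 = (10*(-149) + 1156) - 18943 = (-1490 + 1156) - 18943 = -334 - 18943 = -19277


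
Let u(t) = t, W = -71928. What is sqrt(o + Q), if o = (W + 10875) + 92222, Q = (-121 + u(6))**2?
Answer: 7*sqrt(906) ≈ 210.70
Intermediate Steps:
Q = 13225 (Q = (-121 + 6)**2 = (-115)**2 = 13225)
o = 31169 (o = (-71928 + 10875) + 92222 = -61053 + 92222 = 31169)
sqrt(o + Q) = sqrt(31169 + 13225) = sqrt(44394) = 7*sqrt(906)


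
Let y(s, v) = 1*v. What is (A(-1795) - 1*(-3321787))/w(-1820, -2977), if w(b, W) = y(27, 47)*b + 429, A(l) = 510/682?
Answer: -1132729622/29022851 ≈ -39.029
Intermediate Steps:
A(l) = 255/341 (A(l) = 510*(1/682) = 255/341)
y(s, v) = v
w(b, W) = 429 + 47*b (w(b, W) = 47*b + 429 = 429 + 47*b)
(A(-1795) - 1*(-3321787))/w(-1820, -2977) = (255/341 - 1*(-3321787))/(429 + 47*(-1820)) = (255/341 + 3321787)/(429 - 85540) = (1132729622/341)/(-85111) = (1132729622/341)*(-1/85111) = -1132729622/29022851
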